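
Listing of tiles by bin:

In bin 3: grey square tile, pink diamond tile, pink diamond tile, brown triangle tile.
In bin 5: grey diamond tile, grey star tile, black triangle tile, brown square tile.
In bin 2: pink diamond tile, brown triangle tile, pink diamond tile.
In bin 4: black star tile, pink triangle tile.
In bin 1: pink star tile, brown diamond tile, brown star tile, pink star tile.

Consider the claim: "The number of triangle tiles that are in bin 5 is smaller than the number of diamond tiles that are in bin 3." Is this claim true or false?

True

There is 1 triangle tile in bin 5.
There are 2 diamond tiles in bin 3.
The claim requires 1 < 2, which holds.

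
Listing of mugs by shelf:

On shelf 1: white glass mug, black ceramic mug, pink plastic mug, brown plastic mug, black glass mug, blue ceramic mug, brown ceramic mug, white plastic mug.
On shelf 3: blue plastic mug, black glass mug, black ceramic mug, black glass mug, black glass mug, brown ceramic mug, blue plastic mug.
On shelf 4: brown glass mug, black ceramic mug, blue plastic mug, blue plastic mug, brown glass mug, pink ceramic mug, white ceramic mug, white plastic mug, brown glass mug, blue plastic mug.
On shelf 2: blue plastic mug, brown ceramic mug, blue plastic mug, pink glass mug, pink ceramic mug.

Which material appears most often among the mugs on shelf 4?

plastic

Counts by material (restricted to mugs on shelf 4): plastic 4, ceramic 3, glass 3.
The maximum is 4, held uniquely by plastic.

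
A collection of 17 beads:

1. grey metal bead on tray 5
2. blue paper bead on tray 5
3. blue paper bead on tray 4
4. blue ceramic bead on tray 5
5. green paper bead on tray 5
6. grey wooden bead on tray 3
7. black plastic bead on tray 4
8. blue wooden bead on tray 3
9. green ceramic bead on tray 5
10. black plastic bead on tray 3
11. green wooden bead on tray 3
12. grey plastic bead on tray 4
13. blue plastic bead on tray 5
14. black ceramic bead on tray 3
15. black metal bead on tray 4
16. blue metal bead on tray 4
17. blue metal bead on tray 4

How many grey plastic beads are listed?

1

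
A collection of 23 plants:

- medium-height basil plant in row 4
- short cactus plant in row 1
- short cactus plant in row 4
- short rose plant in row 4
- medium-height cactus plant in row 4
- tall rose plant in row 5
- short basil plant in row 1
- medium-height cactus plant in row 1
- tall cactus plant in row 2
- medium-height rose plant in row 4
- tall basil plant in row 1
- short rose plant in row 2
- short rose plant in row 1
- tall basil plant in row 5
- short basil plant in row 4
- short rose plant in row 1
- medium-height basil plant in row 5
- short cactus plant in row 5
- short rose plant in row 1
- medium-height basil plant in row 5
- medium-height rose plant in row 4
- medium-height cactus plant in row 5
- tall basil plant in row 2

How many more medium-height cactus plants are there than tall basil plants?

medium-height cactus plants: 3.
tall basil plants: 3.
3 − 3 = 0.

0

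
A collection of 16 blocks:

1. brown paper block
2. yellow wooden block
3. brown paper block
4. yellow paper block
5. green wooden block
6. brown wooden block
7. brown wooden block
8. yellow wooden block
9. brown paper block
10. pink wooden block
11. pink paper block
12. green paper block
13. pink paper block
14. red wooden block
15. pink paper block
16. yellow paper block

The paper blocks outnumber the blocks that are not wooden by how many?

paper blocks: 9.
blocks that are not wooden: 9.
9 − 9 = 0.

0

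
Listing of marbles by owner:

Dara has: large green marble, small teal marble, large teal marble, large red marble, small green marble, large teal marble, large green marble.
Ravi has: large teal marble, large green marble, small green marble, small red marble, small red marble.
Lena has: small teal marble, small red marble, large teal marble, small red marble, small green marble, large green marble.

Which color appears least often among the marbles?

red

Counts by color: green 7, teal 6, red 5.
The minimum is 5, held uniquely by red.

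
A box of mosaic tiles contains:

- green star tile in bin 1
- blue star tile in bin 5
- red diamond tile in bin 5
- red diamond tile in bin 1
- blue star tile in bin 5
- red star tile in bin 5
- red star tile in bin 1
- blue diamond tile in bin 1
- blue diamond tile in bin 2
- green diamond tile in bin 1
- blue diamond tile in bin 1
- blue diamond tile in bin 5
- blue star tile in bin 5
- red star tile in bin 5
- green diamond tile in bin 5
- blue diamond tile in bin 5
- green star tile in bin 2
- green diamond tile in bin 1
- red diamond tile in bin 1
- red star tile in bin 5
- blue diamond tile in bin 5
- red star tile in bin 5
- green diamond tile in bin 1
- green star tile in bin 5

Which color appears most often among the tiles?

blue

Counts by color: blue 9, red 8, green 7.
The maximum is 9, held uniquely by blue.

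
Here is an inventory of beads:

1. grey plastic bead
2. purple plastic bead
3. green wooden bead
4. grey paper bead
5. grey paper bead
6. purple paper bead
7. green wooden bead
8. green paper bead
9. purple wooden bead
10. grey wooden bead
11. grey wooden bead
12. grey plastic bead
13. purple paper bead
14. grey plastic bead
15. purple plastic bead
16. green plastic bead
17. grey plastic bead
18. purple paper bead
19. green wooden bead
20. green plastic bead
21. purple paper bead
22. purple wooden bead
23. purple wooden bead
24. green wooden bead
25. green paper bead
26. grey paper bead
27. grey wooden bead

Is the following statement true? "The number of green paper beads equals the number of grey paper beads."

False

There are 2 green paper beads.
There are 3 grey paper beads.
The claim requires 2 = 3, which does not hold.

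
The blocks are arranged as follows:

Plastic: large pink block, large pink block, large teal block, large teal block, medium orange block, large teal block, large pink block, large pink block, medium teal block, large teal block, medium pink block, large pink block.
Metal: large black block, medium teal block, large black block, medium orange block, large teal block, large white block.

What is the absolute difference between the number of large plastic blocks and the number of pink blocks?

large plastic blocks: 9. pink blocks: 6.
|9 − 6| = 9 − 6 = 3.

3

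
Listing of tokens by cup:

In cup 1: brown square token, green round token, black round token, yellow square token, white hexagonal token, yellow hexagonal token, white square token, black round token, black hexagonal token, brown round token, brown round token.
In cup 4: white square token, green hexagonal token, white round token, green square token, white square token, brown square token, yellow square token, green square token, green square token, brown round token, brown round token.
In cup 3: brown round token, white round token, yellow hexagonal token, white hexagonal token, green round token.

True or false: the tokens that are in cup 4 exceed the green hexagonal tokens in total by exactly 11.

False

There are 11 tokens in cup 4.
There is 1 green hexagonal token.
The claim requires 11 − 1 (= 10) to equal 11, which does not hold.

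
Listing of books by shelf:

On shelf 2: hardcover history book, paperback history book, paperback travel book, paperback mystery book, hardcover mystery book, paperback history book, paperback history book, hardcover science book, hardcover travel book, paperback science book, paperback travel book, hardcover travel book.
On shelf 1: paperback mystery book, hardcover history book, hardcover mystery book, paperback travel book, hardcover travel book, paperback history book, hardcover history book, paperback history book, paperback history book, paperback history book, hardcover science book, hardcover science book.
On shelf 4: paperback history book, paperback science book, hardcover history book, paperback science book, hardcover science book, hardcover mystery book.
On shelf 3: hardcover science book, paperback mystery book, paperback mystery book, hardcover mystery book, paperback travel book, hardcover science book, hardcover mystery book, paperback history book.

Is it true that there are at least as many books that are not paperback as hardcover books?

True

books that are not paperback: 18.
hardcover books: 18.
The claim requires 18 ≥ 18, which holds.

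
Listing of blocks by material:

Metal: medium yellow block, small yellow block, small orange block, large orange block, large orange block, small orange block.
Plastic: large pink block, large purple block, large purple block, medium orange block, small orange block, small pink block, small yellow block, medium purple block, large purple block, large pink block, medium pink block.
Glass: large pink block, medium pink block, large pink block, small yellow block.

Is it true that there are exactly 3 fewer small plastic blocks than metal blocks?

small plastic blocks: 3.
metal blocks: 6.
The claim requires 6 − 3 (= 3) to equal 3, which holds.

True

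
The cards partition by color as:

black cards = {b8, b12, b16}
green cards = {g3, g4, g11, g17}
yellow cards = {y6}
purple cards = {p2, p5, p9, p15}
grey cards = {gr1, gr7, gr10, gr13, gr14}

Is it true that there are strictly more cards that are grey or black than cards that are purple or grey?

False

There are 8 cards that are grey or black.
There are 9 cards that are purple or grey.
The claim requires 8 > 9, which does not hold.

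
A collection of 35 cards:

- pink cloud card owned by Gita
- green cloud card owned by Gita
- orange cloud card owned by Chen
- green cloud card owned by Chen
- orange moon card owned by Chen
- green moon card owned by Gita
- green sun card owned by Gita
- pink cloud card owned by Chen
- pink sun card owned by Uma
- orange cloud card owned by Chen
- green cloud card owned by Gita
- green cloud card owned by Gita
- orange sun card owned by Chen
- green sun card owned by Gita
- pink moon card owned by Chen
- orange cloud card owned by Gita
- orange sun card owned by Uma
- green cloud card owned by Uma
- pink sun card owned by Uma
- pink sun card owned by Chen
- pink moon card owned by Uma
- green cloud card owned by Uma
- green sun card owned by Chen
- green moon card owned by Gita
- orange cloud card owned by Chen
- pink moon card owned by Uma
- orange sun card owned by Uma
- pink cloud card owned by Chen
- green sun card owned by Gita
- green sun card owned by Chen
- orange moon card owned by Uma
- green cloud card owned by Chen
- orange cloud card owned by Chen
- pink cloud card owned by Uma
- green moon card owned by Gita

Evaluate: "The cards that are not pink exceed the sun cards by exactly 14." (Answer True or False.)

True

cards that are not pink: 25.
sun cards: 11.
The claim requires 25 − 11 (= 14) to equal 14, which holds.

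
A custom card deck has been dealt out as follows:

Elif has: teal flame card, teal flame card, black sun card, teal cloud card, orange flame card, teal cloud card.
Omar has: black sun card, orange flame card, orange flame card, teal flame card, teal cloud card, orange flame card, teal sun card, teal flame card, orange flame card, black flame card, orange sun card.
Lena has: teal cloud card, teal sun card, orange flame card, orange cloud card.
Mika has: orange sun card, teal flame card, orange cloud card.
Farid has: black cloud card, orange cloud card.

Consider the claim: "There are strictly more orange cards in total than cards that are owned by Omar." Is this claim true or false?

False

There are 11 orange cards.
Count of cards owned by Omar: 11.
The claim requires 11 > 11, which does not hold.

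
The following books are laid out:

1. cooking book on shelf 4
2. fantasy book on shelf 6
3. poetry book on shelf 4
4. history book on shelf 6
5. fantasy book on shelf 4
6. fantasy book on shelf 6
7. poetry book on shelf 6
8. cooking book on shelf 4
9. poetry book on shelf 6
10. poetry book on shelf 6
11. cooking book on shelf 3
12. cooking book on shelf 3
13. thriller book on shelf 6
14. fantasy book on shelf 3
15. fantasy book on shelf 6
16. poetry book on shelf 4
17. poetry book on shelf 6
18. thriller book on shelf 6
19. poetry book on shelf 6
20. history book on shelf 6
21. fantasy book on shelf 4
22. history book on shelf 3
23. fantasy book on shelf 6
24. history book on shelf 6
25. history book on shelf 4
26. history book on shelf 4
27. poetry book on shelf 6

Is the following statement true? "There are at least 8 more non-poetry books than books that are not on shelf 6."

non-poetry books: 19.
books that are not on shelf 6: 12.
The claim requires 19 − 12 = 7 ≥ 8, which does not hold.

False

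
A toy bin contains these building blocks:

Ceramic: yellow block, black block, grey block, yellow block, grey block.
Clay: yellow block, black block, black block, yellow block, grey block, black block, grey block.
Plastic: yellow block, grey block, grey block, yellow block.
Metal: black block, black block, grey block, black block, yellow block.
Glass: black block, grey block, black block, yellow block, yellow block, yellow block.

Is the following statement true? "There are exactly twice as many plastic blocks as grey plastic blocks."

plastic blocks: 4.
grey plastic blocks: 2.
The claim requires 4 = 2 × 2 = 4, which holds.

True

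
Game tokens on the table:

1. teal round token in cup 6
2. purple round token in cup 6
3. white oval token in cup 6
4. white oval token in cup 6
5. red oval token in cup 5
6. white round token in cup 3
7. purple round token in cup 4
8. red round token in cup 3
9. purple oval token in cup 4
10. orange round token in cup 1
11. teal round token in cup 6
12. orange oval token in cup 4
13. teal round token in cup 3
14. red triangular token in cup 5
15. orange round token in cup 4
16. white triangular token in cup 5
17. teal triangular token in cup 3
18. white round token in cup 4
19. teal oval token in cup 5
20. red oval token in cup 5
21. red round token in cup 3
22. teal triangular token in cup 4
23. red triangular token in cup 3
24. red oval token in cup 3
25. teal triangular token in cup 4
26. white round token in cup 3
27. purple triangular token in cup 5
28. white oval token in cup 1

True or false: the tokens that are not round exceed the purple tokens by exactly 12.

|tokens that are not round| = 16.
|purple tokens| = 4.
The claim requires 16 − 4 (= 12) to equal 12, which holds.

True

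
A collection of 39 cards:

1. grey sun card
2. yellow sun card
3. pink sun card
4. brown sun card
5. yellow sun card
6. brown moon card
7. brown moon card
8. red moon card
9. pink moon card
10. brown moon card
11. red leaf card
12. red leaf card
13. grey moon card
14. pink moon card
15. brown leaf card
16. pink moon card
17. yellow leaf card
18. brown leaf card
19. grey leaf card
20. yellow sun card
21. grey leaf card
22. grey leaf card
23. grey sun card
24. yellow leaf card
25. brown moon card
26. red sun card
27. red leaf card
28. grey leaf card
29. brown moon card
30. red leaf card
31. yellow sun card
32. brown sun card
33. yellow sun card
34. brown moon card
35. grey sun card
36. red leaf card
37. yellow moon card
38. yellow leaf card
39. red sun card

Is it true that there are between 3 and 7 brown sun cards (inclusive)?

There are 2 brown sun cards.
The claim requires 3 ≤ 2 ≤ 7, which does not hold.

False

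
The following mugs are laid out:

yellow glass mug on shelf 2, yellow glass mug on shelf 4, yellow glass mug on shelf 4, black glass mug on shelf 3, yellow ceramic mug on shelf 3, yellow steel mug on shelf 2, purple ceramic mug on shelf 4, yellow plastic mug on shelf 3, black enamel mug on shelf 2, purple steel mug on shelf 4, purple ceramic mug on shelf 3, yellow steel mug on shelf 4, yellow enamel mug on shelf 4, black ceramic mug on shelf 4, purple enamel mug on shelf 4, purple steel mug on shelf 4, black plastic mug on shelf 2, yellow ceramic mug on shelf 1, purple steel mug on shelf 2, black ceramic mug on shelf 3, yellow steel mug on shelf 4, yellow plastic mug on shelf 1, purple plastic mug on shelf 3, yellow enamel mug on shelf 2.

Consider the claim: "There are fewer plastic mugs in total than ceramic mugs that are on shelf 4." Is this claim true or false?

There are 4 plastic mugs.
There are 2 ceramic mugs on shelf 4.
The claim requires 4 < 2, which does not hold.

False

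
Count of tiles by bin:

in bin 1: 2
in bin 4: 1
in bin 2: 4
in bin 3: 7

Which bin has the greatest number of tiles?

bin 3

Counts by bin: bin 3→7, bin 2→4, bin 1→2, bin 4→1.
The maximum is 7, held uniquely by bin 3.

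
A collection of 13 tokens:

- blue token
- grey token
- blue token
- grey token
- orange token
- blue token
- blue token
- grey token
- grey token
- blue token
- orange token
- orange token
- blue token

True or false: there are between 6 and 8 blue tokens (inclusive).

There are 6 blue tokens.
The claim requires 6 ≤ 6 ≤ 8, which holds.

True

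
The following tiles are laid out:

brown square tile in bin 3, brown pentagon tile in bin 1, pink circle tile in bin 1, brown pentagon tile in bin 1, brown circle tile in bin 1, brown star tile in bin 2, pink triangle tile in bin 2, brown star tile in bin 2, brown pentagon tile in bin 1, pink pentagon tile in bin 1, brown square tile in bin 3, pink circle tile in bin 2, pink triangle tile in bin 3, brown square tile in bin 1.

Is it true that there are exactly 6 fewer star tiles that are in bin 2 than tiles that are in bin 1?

There are 2 star tiles in bin 2.
There are 7 tiles in bin 1.
The claim requires 7 − 2 (= 5) to equal 6, which does not hold.

False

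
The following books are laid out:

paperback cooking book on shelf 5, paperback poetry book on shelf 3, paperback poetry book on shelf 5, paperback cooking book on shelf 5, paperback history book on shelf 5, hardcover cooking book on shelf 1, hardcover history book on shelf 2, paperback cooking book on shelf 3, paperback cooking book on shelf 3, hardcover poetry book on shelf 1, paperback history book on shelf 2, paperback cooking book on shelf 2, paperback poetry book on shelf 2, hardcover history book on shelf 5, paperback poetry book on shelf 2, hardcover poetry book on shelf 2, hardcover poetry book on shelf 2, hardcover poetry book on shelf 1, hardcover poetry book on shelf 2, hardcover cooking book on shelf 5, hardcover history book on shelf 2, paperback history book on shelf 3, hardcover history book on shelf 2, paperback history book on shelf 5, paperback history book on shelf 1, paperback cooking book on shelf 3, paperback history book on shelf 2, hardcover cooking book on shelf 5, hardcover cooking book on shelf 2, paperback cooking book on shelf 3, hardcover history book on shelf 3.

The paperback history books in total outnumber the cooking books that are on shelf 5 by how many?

paperback history books: 6.
cooking books on shelf 5: 4.
6 − 4 = 2.

2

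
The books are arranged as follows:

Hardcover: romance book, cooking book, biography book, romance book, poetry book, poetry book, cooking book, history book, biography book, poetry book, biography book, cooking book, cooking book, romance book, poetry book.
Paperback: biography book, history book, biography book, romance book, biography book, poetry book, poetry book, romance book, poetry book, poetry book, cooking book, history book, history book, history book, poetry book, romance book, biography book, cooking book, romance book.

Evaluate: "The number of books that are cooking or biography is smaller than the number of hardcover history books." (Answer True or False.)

There are 13 books that are cooking or biography.
There is 1 hardcover history book.
The claim requires 13 < 1, which does not hold.

False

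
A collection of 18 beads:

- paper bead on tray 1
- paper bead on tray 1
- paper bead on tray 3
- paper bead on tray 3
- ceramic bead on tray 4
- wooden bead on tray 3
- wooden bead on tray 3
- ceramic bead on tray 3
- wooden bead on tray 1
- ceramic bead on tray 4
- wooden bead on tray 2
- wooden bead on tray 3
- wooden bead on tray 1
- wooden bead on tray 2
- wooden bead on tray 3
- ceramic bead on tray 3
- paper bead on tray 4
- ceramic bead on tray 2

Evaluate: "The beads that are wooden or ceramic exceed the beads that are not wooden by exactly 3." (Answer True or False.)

True

There are 13 beads that are wooden or ceramic.
There are 10 beads that are not wooden.
The claim requires 13 − 10 (= 3) to equal 3, which holds.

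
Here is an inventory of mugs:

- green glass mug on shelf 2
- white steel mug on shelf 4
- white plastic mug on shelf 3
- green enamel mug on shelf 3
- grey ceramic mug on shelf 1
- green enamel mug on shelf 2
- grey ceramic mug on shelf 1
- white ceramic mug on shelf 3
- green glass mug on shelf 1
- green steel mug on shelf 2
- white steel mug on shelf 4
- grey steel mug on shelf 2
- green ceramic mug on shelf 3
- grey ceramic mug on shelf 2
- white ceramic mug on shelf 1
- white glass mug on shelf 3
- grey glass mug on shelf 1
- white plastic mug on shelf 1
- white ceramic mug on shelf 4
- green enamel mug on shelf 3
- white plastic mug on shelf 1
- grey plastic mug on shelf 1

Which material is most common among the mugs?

ceramic

Counts by material: ceramic 7, glass 4, steel 4, plastic 4, enamel 3.
The maximum is 7, held uniquely by ceramic.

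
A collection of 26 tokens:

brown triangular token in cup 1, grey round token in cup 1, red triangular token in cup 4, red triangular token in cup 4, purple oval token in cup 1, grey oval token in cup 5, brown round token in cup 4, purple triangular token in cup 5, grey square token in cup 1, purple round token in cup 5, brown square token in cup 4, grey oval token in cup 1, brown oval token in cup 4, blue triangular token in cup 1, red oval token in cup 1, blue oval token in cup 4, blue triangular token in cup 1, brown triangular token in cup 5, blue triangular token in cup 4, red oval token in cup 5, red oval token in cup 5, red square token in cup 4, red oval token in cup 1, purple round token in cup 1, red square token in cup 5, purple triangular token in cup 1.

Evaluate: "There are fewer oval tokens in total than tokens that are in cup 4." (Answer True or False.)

False

|oval tokens| = 9.
|tokens in cup 4| = 8.
The claim requires 9 < 8, which does not hold.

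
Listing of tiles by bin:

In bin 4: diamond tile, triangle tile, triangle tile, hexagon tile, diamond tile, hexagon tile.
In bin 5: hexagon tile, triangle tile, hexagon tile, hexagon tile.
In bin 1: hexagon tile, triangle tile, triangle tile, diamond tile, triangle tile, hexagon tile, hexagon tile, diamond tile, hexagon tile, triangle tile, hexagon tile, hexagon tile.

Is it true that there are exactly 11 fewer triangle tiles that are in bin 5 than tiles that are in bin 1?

True

|triangle tiles in bin 5| = 1.
|tiles in bin 1| = 12.
The claim requires 12 − 1 (= 11) to equal 11, which holds.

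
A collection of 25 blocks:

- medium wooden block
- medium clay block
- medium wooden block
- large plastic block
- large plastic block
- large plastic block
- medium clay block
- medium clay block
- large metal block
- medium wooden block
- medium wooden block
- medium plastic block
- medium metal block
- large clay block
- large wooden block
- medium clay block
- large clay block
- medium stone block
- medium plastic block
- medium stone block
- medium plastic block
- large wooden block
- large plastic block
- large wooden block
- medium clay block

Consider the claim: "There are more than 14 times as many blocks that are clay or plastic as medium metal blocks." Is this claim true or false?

|blocks that are clay or plastic| = 14.
|medium metal blocks| = 1.
The claim requires 14 > 14 × 1 = 14, which does not hold.

False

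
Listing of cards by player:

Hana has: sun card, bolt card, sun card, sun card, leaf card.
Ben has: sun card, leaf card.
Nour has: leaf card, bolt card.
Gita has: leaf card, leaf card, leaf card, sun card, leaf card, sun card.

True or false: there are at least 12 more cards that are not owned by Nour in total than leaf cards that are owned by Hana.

True

|cards that are not owned by Nour| = 13.
|leaf cards owned by Hana| = 1.
The claim requires 13 − 1 = 12 ≥ 12, which holds.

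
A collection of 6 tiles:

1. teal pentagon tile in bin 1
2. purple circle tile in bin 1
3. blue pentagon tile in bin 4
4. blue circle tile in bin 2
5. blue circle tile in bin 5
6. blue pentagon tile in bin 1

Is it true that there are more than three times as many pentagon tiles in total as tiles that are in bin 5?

|pentagon tiles| = 3.
|tiles in bin 5| = 1.
The claim requires 3 > 3 × 1 = 3, which does not hold.

False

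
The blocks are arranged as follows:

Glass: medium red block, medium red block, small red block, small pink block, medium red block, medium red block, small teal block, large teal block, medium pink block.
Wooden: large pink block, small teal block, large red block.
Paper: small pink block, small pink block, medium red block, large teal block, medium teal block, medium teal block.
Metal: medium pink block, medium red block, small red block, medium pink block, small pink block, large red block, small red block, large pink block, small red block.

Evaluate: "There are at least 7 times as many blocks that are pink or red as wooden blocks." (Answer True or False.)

True

blocks that are pink or red: 21.
wooden blocks: 3.
The claim requires 21 ≥ 7 × 3 = 21, which holds.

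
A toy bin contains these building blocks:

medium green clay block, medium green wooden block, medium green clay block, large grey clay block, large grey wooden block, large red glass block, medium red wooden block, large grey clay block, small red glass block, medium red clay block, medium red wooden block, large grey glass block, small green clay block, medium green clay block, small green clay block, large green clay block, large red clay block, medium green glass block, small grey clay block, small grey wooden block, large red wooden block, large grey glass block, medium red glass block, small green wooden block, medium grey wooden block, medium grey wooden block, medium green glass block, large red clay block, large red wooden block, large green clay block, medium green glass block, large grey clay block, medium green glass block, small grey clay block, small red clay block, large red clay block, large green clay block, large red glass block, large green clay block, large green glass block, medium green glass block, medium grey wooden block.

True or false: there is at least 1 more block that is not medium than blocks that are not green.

True

|blocks that are not medium| = 26.
|blocks that are not green| = 25.
The claim requires 26 − 25 = 1 ≥ 1, which holds.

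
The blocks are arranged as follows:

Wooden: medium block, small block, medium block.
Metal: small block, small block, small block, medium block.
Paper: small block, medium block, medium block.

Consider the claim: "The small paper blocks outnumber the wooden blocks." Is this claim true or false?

small paper blocks: 1.
wooden blocks: 3.
The claim requires 1 > 3, which does not hold.

False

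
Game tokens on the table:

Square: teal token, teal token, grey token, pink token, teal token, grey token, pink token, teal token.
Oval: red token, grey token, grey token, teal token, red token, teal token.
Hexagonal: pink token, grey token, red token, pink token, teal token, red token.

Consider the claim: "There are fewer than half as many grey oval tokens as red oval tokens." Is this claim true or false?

False

|grey oval tokens| = 2.
|red oval tokens| = 2.
The claim requires 2 × 2 = 4 < 2, which does not hold.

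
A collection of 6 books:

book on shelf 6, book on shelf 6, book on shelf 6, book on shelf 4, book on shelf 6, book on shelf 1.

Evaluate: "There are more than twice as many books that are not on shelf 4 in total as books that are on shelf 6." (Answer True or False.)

False

There are 5 books that are not on shelf 4.
There are 4 books on shelf 6.
The claim requires 5 > 2 × 4 = 8, which does not hold.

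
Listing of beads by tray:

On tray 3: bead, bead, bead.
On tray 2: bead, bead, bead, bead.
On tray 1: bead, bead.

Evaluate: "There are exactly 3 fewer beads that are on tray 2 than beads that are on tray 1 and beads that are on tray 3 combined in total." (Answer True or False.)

|beads on tray 2| = 4.
beads on tray 1: 2; beads on tray 3: 3; combined: 2 + 3 = 5.
The claim requires 5 − 4 (= 1) to equal 3, which does not hold.

False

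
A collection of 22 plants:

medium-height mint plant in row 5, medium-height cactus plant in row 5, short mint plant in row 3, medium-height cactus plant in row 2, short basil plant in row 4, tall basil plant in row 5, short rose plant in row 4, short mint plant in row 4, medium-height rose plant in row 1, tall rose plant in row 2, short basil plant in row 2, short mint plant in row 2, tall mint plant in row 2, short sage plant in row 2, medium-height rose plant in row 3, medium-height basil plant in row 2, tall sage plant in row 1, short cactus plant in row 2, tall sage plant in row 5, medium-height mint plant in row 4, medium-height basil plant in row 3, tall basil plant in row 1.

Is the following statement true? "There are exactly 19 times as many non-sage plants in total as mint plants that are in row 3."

True

|non-sage plants| = 19.
|mint plants in row 3| = 1.
The claim requires 19 = 19 × 1 = 19, which holds.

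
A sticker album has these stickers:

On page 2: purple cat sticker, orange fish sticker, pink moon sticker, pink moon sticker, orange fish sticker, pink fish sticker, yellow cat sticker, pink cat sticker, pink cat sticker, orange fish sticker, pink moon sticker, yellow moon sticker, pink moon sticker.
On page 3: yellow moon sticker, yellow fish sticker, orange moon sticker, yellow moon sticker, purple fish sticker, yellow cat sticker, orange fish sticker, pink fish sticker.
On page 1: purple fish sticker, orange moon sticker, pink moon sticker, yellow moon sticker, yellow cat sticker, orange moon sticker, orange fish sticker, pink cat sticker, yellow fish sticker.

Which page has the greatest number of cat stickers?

page 2

Counts by page (restricted to cat stickers): page 2→4, page 1→2, page 3→1.
The maximum is 4, held uniquely by page 2.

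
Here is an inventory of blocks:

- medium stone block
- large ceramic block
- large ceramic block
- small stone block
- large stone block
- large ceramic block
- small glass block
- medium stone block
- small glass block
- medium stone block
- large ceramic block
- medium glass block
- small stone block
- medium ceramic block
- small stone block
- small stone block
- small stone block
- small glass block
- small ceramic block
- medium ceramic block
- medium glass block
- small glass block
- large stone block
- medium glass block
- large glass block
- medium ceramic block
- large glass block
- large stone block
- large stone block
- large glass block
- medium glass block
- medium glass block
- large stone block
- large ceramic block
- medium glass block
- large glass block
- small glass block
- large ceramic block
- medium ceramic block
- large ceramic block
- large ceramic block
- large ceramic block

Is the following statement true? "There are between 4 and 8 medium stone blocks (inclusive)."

|medium stone blocks| = 3.
The claim requires 4 ≤ 3 ≤ 8, which does not hold.

False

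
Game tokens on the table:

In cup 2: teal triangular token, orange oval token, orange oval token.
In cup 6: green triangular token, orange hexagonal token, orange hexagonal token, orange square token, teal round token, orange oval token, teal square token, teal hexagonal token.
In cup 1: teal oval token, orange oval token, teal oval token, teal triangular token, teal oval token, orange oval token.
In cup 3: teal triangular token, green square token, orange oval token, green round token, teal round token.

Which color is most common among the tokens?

Counts by color: teal 10, orange 9, green 3.
The maximum is 10, held uniquely by teal.

teal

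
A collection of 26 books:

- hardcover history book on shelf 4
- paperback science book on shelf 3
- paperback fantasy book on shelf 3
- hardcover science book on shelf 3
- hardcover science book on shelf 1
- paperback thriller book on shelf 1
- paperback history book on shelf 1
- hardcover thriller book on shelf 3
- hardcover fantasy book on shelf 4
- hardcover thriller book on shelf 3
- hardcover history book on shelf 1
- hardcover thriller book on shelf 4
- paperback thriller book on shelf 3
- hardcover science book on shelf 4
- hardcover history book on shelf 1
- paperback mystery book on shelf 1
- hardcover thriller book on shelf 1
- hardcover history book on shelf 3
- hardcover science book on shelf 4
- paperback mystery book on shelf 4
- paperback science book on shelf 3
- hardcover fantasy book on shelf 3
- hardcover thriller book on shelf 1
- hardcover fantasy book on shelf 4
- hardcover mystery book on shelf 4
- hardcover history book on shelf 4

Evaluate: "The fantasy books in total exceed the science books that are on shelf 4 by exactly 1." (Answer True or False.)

False

fantasy books: 4.
science books on shelf 4: 2.
The claim requires 4 − 2 (= 2) to equal 1, which does not hold.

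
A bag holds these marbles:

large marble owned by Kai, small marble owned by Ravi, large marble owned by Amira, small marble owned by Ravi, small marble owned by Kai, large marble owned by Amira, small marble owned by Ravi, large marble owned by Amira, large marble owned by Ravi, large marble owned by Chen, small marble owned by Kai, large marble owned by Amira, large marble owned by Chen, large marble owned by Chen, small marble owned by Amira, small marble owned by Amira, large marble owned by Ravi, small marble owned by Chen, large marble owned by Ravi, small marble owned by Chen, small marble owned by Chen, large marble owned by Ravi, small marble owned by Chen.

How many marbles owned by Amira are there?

6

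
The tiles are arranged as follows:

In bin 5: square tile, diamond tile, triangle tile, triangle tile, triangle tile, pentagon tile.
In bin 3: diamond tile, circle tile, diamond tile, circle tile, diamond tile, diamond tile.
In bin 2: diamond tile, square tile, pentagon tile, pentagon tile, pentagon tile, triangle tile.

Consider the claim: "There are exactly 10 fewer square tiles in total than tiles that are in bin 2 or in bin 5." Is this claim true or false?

True

There are 2 square tiles.
There are 12 tiles in bin 2 or in bin 5.
The claim requires 12 − 2 (= 10) to equal 10, which holds.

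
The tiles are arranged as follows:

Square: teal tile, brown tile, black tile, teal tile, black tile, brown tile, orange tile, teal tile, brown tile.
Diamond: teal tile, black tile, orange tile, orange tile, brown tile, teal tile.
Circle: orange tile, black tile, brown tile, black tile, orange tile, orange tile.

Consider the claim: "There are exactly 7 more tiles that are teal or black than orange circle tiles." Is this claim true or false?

True

There are 10 tiles that are teal or black.
There are 3 orange circle tiles.
The claim requires 10 − 3 (= 7) to equal 7, which holds.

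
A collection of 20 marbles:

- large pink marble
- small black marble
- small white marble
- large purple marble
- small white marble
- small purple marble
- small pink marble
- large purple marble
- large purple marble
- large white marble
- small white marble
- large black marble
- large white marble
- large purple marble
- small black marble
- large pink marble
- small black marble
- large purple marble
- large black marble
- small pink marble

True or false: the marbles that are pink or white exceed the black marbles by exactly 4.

True

There are 9 marbles that are pink or white.
There are 5 black marbles.
The claim requires 9 − 5 (= 4) to equal 4, which holds.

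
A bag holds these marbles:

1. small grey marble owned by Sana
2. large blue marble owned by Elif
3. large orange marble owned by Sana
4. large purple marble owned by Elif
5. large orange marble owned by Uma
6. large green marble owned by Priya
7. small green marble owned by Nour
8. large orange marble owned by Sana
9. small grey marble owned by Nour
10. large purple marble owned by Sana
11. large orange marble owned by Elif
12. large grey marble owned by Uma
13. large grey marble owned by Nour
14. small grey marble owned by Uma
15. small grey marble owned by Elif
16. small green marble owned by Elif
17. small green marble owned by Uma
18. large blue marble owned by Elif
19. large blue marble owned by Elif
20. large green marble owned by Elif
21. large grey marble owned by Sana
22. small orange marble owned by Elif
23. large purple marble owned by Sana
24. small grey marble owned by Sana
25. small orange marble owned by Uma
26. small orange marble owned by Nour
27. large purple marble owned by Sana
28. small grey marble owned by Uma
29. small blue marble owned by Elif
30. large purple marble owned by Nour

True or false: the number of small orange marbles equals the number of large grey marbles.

True

small orange marbles: 3.
large grey marbles: 3.
The claim requires 3 = 3, which holds.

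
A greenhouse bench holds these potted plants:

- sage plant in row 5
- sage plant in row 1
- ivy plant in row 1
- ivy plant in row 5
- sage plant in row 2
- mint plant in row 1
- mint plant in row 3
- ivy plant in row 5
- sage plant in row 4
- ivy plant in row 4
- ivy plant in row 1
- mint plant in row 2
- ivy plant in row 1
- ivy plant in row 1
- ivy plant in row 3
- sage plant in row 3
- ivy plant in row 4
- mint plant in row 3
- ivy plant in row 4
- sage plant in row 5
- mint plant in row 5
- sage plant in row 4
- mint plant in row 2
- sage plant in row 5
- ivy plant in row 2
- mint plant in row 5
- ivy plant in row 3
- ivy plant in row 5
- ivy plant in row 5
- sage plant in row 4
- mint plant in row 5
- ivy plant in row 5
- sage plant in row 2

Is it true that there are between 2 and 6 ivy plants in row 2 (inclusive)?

There is 1 ivy plant in row 2.
The claim requires 2 ≤ 1 ≤ 6, which does not hold.

False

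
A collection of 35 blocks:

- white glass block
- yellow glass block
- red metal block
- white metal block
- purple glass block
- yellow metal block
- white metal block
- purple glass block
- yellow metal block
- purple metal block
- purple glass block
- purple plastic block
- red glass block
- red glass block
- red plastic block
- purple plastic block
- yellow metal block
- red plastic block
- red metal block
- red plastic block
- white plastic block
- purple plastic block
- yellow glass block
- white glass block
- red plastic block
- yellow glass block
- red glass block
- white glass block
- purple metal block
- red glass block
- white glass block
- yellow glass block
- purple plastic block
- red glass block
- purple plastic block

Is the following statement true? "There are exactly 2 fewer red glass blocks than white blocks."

red glass blocks: 5.
white blocks: 7.
The claim requires 7 − 5 (= 2) to equal 2, which holds.

True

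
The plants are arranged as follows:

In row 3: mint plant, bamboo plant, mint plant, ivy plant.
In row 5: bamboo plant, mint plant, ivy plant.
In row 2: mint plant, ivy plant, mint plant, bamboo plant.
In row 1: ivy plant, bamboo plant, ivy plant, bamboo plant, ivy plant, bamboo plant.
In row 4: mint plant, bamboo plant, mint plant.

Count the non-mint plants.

13

Total plants: 20; with the excluded value: 7; remaining 20 − 7 = 13.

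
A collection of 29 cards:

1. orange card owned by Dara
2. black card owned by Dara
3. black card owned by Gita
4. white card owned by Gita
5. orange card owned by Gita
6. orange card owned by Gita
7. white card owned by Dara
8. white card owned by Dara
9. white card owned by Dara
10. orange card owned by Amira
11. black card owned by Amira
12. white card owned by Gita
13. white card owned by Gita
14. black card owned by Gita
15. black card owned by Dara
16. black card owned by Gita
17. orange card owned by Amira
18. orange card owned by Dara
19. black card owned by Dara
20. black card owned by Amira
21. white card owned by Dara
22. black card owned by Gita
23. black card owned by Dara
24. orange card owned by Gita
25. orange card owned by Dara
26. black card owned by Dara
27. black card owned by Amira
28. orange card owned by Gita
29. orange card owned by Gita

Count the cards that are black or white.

black: 12; white: 7; together 12 + 7 = 19.

19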